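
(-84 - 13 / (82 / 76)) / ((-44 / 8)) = 716 / 41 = 17.46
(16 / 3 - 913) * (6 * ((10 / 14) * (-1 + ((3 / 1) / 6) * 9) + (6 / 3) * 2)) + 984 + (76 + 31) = -34308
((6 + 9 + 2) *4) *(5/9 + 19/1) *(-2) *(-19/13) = 454784/117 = 3887.04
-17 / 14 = -1.21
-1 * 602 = -602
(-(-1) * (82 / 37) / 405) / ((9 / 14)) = 1148 / 134865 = 0.01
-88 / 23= -3.83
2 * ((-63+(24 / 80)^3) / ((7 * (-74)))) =62973 / 259000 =0.24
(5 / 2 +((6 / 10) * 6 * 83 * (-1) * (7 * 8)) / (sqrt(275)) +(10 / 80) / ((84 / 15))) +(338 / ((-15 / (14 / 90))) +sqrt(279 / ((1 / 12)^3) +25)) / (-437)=-83664 * sqrt(11) / 275- sqrt(482137) / 437 +167190859 / 66074400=-1008.08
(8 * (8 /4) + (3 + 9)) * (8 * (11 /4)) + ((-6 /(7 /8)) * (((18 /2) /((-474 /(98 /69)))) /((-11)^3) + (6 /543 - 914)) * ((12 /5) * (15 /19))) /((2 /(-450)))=-155517265547542664 /58218793171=-2671255.40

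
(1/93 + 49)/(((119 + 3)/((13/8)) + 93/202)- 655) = -11969308/141515217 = -0.08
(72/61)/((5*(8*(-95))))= -9/28975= -0.00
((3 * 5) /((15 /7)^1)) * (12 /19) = 84 /19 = 4.42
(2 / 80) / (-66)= -1 / 2640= -0.00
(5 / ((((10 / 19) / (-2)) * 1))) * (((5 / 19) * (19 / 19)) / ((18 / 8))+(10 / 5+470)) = -80732 / 9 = -8970.22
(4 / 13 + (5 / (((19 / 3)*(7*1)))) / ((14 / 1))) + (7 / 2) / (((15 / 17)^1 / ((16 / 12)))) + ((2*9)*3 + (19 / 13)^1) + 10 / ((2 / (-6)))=33839453 / 1089270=31.07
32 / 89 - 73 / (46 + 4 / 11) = -55147 / 45390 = -1.21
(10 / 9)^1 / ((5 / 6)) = 4 / 3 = 1.33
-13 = -13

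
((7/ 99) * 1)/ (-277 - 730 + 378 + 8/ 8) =-7/ 62172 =-0.00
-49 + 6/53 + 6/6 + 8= -2114/53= -39.89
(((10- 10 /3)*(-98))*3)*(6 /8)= -1470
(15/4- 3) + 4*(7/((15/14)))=26.88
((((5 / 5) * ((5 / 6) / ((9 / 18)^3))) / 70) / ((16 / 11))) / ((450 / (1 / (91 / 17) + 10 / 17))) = 0.00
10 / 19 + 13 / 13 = 29 / 19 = 1.53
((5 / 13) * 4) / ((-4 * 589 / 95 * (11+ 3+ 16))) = -5 / 2418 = -0.00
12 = 12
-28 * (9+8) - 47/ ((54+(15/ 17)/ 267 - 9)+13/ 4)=-476.97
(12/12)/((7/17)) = 17/7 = 2.43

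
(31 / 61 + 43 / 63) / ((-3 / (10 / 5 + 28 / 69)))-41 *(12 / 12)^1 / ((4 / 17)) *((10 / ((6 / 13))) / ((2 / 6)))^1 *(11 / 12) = -132159454141 / 12728016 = -10383.35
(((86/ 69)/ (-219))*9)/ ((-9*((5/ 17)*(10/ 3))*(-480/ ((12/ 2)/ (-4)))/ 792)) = 24123/ 1679000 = 0.01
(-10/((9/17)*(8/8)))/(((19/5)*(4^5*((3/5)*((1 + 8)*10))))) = -425/4727808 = -0.00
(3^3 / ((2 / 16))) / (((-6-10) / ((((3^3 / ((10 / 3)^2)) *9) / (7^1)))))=-59049 / 1400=-42.18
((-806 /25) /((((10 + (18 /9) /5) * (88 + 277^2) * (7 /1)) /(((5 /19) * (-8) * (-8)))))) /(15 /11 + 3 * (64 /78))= -10912 /429885659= -0.00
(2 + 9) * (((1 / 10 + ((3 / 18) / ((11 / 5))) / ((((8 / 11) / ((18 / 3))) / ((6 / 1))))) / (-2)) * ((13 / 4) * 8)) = -11011 / 20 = -550.55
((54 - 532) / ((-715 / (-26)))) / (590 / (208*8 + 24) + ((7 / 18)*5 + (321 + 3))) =-7261776 / 136319095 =-0.05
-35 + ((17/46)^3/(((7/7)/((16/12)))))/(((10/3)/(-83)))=-8924679/243340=-36.68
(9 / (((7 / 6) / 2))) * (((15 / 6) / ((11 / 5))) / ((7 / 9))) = 12150 / 539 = 22.54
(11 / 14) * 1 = 11 / 14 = 0.79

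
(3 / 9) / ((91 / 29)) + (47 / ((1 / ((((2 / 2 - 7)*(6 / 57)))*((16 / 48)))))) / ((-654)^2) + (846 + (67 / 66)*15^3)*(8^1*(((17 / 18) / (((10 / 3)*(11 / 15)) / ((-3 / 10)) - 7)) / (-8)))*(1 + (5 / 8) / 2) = 18615712922805533 / 53233677072576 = 349.70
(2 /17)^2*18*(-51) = -216 /17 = -12.71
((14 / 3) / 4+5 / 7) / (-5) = -79 / 210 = -0.38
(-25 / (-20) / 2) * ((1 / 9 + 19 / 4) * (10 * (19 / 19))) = 4375 / 144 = 30.38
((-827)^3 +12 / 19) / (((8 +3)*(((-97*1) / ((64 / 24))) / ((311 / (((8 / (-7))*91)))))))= -3342185249515 / 790647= -4227152.26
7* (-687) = -4809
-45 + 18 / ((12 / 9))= -63 / 2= -31.50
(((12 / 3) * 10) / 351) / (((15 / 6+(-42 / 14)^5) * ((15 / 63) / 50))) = -5600 / 56277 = -0.10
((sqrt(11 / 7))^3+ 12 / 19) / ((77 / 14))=24 / 209+ 2 * sqrt(77) / 49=0.47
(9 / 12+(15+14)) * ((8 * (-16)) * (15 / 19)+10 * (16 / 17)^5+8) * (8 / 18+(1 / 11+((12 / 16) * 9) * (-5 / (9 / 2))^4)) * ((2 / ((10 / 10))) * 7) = -148919441319572 / 385616457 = -386185.39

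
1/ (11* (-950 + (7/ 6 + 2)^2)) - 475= -176808811/ 372229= -475.00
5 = 5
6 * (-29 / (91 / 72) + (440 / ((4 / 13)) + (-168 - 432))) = 440652 / 91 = 4842.33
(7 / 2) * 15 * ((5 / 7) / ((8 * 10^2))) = 0.05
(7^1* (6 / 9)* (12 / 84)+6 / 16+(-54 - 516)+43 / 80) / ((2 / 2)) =-136421 / 240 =-568.42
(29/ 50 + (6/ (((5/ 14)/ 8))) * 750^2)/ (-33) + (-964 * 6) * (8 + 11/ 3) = -3891342029/ 1650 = -2358389.11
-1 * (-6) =6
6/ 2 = 3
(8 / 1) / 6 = 1.33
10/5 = 2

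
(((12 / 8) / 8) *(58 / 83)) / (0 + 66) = 29 / 14608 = 0.00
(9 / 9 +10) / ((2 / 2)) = 11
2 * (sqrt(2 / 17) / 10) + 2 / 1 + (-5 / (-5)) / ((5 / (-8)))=sqrt(34) / 85 + 2 / 5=0.47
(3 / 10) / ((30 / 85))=17 / 20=0.85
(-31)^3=-29791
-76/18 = -4.22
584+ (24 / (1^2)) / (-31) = 18080 / 31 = 583.23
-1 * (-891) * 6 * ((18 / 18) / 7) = 5346 / 7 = 763.71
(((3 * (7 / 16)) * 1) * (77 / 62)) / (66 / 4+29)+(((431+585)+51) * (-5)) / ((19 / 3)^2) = -309517329 / 2327728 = -132.97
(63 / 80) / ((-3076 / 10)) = -63 / 24608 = -0.00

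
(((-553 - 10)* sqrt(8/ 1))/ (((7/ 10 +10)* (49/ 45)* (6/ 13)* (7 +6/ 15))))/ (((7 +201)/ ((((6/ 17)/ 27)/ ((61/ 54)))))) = -633375* sqrt(2)/ 402337334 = -0.00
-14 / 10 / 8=-7 / 40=-0.18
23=23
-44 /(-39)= 44 /39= 1.13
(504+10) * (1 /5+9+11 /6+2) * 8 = 803896 /15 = 53593.07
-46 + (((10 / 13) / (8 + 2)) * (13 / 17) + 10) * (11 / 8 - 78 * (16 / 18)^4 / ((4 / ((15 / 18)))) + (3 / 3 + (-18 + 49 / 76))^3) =-12638802803387 / 286327872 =-44141.01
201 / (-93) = -67 / 31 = -2.16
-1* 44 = -44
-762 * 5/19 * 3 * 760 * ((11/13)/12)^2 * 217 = -83365975/169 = -493289.79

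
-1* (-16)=16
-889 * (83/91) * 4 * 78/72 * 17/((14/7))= -179197/6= -29866.17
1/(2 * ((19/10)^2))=0.14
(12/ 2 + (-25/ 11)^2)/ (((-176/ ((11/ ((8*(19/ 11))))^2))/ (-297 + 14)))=4205663/ 369664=11.38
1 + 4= 5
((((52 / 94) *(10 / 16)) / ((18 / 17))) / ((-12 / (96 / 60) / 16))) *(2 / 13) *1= -136 / 1269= -0.11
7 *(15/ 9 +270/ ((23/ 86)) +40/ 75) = 814471/ 115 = 7082.36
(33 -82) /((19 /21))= -1029 /19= -54.16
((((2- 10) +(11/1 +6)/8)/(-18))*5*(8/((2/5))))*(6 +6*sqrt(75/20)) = 1175/6 +1175*sqrt(15)/12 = 575.06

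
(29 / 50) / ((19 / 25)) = 29 / 38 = 0.76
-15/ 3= -5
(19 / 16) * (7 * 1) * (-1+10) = 1197 / 16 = 74.81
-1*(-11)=11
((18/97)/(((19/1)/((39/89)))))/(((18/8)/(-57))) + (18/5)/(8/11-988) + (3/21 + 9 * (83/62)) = 102394679531/8476958525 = 12.08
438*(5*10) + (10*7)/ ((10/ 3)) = 21921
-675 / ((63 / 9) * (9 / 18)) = -192.86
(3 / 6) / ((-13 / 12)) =-6 / 13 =-0.46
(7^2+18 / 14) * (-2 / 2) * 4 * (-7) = 1408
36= 36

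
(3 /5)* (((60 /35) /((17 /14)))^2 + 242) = 211542 /1445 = 146.40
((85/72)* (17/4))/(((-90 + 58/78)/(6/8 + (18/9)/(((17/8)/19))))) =-1400035/1336704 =-1.05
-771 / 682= -1.13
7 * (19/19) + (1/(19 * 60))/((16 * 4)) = 510721/72960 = 7.00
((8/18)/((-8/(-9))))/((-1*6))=-1/12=-0.08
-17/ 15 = -1.13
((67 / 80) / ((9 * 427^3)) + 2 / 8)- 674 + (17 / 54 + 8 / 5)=-671.84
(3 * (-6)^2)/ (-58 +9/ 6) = -216/ 113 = -1.91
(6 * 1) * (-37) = -222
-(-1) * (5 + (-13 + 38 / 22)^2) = 15981 / 121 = 132.07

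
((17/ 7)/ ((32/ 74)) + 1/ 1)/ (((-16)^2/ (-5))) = -0.13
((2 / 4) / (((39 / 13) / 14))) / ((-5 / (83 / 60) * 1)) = -581 / 900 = -0.65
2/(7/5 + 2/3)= 30/31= 0.97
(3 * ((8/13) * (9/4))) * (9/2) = 243/13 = 18.69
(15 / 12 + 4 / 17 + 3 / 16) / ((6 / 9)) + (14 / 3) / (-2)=287 / 1632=0.18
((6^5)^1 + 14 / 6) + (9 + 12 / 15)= 116822 / 15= 7788.13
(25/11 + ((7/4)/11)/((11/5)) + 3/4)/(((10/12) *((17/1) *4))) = 2247/41140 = 0.05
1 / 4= 0.25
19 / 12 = 1.58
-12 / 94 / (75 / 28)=-56 / 1175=-0.05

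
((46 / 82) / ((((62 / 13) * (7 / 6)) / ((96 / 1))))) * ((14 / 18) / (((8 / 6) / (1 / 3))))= 1.88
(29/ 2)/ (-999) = -29/ 1998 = -0.01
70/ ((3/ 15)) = 350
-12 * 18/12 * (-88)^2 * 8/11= -101376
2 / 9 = 0.22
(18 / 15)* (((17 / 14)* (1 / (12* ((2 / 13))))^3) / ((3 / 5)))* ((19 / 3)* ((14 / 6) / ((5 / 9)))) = 709631 / 69120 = 10.27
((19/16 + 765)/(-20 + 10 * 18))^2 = 150283081/6553600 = 22.93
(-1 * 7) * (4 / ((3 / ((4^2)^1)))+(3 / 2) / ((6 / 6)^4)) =-959 / 6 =-159.83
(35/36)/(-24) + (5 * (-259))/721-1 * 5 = -608405/88992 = -6.84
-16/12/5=-4/15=-0.27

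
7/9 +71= 646/9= 71.78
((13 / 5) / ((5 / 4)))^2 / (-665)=-2704 / 415625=-0.01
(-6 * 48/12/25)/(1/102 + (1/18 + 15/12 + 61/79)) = -1160352/2523175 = -0.46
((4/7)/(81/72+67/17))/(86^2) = 136/8917727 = 0.00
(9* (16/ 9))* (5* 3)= 240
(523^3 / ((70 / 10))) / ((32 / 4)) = 143055667 / 56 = 2554565.48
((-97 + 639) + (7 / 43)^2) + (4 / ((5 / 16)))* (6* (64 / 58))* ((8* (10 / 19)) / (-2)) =370451961 / 1018799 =363.62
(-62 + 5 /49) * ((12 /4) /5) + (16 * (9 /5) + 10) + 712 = 174847 /245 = 713.66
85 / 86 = 0.99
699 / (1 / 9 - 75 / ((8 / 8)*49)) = -308259 / 626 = -492.43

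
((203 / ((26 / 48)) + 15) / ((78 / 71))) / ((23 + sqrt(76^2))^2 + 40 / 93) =11152467 / 308098154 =0.04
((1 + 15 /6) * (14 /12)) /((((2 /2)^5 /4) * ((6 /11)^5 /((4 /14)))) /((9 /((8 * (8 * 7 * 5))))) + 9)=7891499 /37714788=0.21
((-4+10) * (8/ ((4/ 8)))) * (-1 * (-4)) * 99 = 38016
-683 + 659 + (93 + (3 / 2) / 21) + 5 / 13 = 12641 / 182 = 69.46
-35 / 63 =-5 / 9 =-0.56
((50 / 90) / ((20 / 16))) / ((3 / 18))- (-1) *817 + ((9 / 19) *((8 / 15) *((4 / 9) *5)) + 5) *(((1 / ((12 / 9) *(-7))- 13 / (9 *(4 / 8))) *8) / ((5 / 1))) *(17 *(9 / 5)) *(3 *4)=-17894501 / 1995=-8969.67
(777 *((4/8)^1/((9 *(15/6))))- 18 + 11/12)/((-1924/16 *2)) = -11/14430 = -0.00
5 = 5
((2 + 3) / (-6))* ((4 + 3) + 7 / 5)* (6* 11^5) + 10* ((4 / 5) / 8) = -6764141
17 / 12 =1.42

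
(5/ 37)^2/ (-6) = -25/ 8214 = -0.00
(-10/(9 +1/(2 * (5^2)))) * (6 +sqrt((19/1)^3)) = -9500 * sqrt(19)/451- 3000/451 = -98.47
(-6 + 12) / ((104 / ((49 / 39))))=49 / 676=0.07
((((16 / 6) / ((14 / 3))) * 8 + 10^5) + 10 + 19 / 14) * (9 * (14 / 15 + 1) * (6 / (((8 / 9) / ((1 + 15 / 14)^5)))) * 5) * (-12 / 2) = -202391126685141669 / 15059072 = -13439813999.50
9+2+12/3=15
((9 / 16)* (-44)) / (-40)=99 / 160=0.62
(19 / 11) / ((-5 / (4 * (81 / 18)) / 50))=-3420 / 11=-310.91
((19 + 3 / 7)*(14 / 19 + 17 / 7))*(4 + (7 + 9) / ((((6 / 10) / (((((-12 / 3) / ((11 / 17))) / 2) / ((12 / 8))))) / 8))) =-2469107744 / 92169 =-26788.92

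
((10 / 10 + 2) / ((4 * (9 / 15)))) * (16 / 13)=20 / 13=1.54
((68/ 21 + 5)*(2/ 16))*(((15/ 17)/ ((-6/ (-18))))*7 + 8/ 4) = 60377/ 2856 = 21.14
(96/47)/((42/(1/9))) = 0.01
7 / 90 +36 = 3247 / 90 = 36.08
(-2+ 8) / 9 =0.67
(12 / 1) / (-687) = -4 / 229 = -0.02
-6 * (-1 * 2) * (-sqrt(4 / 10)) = -12 * sqrt(10) / 5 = -7.59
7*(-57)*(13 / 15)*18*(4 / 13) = -9576 / 5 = -1915.20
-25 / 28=-0.89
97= 97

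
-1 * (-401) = 401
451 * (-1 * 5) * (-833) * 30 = 56352450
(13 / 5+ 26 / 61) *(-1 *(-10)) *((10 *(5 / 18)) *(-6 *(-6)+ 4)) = 1846000 / 549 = 3362.48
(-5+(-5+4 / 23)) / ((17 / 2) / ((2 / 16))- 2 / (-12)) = -1356 / 9407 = -0.14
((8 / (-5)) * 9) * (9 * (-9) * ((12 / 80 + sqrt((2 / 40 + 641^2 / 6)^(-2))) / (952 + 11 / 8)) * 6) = 29749568544 / 27015445475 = 1.10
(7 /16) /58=7 /928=0.01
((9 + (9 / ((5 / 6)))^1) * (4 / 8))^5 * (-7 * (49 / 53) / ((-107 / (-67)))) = -218547023367519 / 567100000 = -385376.52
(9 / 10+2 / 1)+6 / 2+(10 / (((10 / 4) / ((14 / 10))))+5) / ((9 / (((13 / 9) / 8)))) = 3961 / 648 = 6.11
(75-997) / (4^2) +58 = 3 / 8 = 0.38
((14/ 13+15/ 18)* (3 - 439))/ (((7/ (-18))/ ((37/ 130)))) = 3605502/ 5915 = 609.55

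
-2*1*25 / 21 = -50 / 21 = -2.38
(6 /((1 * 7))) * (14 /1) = 12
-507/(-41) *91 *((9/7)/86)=16.82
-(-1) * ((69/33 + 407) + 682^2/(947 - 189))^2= 18178984197124/17380561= 1045937.71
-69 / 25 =-2.76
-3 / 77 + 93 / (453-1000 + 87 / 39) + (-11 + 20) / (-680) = -41329173 / 185406760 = -0.22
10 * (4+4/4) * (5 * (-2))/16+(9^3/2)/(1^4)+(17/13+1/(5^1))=87037/260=334.76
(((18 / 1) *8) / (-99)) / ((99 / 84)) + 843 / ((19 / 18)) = 5499650 / 6897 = 797.40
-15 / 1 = -15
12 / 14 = 6 / 7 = 0.86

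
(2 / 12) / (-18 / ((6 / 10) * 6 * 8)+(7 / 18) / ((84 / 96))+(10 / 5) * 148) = 12 / 21299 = 0.00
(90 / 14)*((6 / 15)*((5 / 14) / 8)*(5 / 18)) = 25 / 784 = 0.03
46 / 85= 0.54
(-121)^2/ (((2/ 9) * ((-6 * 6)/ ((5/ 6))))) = -73205/ 48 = -1525.10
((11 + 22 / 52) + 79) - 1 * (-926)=26427 / 26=1016.42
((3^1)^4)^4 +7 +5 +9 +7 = 43046749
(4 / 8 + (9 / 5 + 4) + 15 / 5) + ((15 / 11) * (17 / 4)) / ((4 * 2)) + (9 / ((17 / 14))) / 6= 336891 / 29920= 11.26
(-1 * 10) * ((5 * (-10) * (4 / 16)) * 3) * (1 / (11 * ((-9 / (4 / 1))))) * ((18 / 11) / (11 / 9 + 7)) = -3.02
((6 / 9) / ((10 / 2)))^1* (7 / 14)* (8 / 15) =8 / 225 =0.04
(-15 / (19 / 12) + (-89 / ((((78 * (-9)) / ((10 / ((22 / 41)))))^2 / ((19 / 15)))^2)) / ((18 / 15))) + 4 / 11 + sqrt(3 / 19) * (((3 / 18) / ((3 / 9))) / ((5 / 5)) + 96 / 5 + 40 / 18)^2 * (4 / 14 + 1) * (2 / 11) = -33234567049798406311 / 3648098449621825056 + 3892729 * sqrt(57) / 658350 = 35.53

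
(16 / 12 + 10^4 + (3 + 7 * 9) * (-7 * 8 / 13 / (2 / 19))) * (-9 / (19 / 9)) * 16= -122997312 / 247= -497964.83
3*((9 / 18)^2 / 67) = 0.01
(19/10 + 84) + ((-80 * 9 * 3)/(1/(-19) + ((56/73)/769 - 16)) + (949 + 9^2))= 71362916813/57069070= 1250.47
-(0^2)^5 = 0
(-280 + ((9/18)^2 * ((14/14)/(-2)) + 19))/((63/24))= -2089/21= -99.48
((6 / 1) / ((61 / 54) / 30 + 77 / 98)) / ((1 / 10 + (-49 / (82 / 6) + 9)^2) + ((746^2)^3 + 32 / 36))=1470538800 / 34781836279678702190556719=0.00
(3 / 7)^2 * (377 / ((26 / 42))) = 783 / 7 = 111.86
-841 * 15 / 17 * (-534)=6736410 / 17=396259.41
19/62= 0.31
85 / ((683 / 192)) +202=154286 / 683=225.89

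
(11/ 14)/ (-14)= -11/ 196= -0.06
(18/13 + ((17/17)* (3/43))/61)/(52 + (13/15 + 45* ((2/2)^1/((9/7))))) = 708795/44942482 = 0.02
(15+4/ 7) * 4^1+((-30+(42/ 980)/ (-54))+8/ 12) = 41519/ 1260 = 32.95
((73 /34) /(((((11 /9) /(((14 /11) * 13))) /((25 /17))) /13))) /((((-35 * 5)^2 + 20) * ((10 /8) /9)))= 1036308 /7937963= 0.13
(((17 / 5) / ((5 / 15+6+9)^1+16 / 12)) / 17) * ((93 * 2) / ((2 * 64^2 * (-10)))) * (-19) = 0.00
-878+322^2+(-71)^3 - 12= -255117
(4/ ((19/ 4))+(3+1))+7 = 225/ 19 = 11.84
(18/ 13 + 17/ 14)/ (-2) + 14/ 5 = 2731/ 1820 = 1.50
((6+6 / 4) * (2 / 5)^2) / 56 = 3 / 140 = 0.02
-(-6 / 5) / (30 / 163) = 163 / 25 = 6.52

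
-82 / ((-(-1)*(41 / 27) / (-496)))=26784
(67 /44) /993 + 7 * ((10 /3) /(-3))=-1019279 /131076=-7.78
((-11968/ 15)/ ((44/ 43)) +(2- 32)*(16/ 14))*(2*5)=-8140.19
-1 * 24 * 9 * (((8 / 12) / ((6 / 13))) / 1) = -312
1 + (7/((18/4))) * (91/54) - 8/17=13016/4131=3.15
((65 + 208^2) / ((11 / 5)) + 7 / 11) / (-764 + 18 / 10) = -1083260 / 41921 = -25.84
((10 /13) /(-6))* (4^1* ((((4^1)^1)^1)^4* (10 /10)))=-5120 /39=-131.28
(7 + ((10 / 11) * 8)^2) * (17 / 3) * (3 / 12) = 123199 / 1452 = 84.85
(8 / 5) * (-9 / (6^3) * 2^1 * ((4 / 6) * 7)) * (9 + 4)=-364 / 45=-8.09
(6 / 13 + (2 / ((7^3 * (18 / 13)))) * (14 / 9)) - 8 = -388624 / 51597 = -7.53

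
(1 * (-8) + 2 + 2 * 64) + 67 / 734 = 89615 / 734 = 122.09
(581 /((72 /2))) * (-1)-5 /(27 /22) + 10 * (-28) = -32423 /108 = -300.21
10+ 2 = 12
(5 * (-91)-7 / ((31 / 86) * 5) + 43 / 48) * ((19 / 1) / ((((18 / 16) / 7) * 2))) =-453188323 / 16740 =-27072.18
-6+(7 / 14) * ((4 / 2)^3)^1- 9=-11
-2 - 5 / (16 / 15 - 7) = -1.16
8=8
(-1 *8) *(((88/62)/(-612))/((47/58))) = 5104/222921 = 0.02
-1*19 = -19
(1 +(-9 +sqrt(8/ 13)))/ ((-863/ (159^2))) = 202248/ 863 - 50562*sqrt(26)/ 11219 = 211.37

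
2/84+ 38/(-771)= -275/10794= -0.03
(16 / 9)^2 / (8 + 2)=128 / 405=0.32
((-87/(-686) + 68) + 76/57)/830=142949/1708140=0.08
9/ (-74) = -9/ 74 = -0.12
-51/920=-0.06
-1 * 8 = -8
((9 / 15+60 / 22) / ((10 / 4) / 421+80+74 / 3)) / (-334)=-231129 / 2428541555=-0.00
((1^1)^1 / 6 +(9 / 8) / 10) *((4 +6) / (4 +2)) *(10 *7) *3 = 2345 / 24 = 97.71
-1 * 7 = -7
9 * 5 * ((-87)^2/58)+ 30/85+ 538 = 217969/34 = 6410.85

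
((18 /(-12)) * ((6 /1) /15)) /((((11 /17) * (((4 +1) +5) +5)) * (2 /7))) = -119 /550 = -0.22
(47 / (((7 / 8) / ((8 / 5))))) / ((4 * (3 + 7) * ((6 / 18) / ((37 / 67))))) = 41736 / 11725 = 3.56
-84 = -84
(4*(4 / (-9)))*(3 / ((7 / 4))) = -64 / 21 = -3.05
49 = 49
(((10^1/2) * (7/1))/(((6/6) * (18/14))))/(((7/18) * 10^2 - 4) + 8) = 245/386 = 0.63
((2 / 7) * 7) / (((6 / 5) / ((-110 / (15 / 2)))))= -220 / 9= -24.44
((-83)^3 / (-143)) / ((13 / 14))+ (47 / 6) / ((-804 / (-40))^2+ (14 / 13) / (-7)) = 12608272338152 / 2927997501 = 4306.11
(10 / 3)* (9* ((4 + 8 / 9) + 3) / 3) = 710 / 9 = 78.89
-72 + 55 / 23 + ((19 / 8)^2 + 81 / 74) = -3424341 / 54464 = -62.87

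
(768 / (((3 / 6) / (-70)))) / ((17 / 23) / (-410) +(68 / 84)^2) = -447135897600 / 2717773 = -164522.90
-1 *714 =-714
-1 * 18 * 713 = -12834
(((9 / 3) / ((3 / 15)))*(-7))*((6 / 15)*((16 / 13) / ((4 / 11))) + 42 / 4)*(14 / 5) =-226527 / 65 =-3485.03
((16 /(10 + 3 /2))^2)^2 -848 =-236256592 /279841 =-844.25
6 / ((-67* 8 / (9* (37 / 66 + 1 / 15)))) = -1863 / 29480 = -0.06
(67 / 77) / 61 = 67 / 4697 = 0.01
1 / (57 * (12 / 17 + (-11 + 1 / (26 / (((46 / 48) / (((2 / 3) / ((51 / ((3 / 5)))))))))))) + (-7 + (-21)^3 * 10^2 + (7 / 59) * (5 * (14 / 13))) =-1601925292402919 / 1729742235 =-926106.36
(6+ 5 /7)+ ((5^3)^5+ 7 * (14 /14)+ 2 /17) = 3631591798521 /119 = 30517578138.83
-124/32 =-3.88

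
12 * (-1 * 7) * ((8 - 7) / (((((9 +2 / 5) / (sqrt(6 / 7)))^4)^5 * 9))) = -7688671875000000000000 / 111645061901724298056602371105742792390407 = -0.00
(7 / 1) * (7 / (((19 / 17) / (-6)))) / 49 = -102 / 19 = -5.37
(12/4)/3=1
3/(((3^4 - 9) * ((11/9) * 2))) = 0.02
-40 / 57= -0.70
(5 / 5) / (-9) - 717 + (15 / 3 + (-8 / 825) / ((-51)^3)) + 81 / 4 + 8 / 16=-302642151043 / 437748300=-691.36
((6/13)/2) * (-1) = -3/13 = -0.23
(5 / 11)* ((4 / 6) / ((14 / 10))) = 50 / 231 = 0.22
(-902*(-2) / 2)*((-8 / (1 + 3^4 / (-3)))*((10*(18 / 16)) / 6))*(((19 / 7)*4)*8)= 4113120 / 91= 45199.12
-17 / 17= -1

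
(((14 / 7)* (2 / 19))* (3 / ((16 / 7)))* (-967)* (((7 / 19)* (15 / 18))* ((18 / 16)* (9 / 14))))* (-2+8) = -8224335 / 23104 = -355.97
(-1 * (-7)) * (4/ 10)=14/ 5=2.80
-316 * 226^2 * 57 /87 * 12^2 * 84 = -3709363037184 /29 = -127909070247.72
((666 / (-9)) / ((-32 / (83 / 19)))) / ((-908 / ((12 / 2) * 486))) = -2238759 / 69008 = -32.44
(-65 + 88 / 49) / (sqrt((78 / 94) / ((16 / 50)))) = -6194 * sqrt(3666) / 9555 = -39.25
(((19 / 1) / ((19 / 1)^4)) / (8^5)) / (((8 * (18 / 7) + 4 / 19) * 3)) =7 / 98088124416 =0.00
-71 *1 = -71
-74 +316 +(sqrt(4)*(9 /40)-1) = 4829 /20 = 241.45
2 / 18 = 1 / 9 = 0.11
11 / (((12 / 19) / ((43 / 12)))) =8987 / 144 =62.41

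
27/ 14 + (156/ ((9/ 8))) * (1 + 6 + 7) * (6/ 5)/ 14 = 11783/ 70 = 168.33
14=14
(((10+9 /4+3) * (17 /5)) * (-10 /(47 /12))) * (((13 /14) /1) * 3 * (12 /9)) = -161772 /329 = -491.71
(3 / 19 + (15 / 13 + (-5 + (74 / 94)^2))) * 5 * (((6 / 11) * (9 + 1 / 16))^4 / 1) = -18733930877503125 / 2045047383808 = -9160.63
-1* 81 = -81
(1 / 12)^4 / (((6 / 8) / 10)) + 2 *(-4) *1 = -62203 / 7776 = -8.00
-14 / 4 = -7 / 2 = -3.50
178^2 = 31684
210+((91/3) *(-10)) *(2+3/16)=-10885/24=-453.54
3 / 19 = 0.16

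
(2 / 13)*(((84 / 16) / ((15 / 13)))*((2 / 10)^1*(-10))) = -7 / 5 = -1.40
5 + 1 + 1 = 7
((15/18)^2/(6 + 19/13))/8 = 325/27936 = 0.01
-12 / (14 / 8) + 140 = 133.14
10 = 10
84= 84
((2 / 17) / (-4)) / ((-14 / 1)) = 1 / 476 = 0.00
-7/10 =-0.70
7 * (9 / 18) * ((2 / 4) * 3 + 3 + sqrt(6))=24.32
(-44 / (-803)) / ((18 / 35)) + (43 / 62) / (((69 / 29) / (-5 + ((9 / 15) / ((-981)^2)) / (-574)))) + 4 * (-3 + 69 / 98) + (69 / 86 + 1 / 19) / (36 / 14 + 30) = -656598622772167252717 / 62483592342413644920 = -10.51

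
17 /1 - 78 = -61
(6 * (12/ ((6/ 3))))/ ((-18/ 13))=-26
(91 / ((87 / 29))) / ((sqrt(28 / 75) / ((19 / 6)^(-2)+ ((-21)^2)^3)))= 670834010535*sqrt(21) / 722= 4257822205.02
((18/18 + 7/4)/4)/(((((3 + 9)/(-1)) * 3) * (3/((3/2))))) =-11/1152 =-0.01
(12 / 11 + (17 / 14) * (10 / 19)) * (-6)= -15186 / 1463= -10.38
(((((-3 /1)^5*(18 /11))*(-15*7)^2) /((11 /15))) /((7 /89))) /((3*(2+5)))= -437946750 /121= -3619394.63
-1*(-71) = 71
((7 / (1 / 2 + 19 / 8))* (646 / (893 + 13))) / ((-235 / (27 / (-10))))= 81396 / 4080775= 0.02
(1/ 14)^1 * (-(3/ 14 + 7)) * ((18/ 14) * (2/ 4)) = -909/ 2744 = -0.33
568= 568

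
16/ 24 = 2/ 3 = 0.67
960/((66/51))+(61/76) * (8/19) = 2947102/3971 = 742.16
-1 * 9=-9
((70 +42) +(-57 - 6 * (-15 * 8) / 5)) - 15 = 184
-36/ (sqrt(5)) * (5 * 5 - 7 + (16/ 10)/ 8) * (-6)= 19656 * sqrt(5)/ 25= 1758.09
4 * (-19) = -76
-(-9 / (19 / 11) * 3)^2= -88209 / 361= -244.35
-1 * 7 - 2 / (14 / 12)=-61 / 7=-8.71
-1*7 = -7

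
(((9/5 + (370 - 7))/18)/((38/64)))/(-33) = -512/495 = -1.03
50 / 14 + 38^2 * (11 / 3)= 111263 / 21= 5298.24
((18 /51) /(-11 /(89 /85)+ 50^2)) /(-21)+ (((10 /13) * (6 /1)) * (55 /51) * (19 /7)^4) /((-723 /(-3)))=31761838319318 /28333657089465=1.12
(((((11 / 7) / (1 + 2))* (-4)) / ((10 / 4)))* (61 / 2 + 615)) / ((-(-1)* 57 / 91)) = -738452 / 855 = -863.69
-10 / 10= -1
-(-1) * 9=9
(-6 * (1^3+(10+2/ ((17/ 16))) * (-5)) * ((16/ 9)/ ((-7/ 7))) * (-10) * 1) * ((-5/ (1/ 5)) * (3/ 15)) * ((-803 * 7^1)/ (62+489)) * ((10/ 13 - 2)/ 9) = -43460.54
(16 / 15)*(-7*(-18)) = 672 / 5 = 134.40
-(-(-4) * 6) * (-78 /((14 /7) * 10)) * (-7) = -3276 /5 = -655.20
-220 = -220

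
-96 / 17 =-5.65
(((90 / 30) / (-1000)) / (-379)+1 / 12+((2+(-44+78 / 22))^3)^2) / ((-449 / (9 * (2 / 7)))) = -19539971397654766625397 / 1055139074258500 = -18518858.67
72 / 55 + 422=423.31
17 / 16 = 1.06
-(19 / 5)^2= -361 / 25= -14.44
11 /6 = 1.83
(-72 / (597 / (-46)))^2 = 1218816 / 39601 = 30.78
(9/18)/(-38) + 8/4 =151/76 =1.99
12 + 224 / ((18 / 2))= 332 / 9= 36.89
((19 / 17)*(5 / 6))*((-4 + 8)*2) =380 / 51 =7.45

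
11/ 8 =1.38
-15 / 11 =-1.36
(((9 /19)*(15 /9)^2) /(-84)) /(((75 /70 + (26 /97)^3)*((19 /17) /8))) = -1551544100 /15092860197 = -0.10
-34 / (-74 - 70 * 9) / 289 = 1 / 5984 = 0.00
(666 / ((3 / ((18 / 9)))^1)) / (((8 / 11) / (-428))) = -261294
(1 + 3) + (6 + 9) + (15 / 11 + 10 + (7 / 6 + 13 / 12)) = 1435 / 44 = 32.61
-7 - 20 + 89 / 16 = -21.44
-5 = -5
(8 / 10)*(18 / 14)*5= 36 / 7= 5.14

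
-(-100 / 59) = 100 / 59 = 1.69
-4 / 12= -1 / 3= -0.33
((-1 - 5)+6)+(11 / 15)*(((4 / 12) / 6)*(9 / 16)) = 11 / 480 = 0.02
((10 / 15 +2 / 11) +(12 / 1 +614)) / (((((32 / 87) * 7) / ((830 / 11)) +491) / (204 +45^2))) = 554922946290 / 195016657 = 2845.52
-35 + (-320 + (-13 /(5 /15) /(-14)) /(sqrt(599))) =-355 + 39 * sqrt(599) /8386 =-354.89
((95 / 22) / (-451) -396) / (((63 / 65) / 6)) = -255398455 / 104181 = -2451.49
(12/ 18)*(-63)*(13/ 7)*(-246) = 19188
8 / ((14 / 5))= 20 / 7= 2.86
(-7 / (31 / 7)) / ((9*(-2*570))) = 49 / 318060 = 0.00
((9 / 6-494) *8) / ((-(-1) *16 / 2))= -492.50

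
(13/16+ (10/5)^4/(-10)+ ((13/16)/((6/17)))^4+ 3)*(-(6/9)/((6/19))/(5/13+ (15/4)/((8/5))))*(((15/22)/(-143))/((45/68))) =4155978349951/24604806758400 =0.17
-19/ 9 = -2.11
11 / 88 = 1 / 8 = 0.12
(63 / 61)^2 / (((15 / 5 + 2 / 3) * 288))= 1323 / 1309792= 0.00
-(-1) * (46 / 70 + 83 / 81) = 4768 / 2835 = 1.68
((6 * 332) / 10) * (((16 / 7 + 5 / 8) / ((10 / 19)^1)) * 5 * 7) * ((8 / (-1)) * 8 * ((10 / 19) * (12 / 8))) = -1948176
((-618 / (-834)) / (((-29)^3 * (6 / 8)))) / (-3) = 412 / 30510639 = 0.00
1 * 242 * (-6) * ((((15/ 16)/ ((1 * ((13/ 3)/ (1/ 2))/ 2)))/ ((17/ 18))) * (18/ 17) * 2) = -2646270/ 3757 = -704.36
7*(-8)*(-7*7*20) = 54880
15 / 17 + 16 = 287 / 17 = 16.88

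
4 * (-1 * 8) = -32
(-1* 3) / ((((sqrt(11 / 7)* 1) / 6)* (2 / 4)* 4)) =-9* sqrt(77) / 11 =-7.18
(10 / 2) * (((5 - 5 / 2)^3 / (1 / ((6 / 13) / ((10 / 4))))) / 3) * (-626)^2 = 1884019.23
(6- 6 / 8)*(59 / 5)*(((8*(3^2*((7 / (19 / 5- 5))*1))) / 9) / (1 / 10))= -28910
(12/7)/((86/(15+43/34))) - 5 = -3418/731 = -4.68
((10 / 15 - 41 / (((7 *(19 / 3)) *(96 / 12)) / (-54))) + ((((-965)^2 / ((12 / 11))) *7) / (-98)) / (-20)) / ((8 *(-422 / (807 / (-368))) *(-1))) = -10494610249 / 5287518208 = -1.98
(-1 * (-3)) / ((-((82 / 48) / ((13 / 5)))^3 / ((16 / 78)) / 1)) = -18690048 / 8615125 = -2.17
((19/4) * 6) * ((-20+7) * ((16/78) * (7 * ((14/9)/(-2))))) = 3724/9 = 413.78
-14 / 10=-7 / 5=-1.40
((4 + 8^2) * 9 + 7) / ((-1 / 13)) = -8047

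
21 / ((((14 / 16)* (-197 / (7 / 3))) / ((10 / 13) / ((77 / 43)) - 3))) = 20584 / 28171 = 0.73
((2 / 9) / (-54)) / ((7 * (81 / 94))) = -94 / 137781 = -0.00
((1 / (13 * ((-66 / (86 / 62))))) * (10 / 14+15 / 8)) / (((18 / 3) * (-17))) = 6235 / 151927776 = 0.00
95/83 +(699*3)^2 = 364985042/83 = 4397410.14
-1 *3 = -3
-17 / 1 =-17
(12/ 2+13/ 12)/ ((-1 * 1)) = -85/ 12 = -7.08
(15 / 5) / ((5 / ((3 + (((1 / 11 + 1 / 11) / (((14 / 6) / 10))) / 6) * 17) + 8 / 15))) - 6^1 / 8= 20749 / 7700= 2.69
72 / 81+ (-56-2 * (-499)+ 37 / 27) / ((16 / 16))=25495 / 27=944.26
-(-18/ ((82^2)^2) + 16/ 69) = -361696787/ 1559820072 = -0.23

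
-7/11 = -0.64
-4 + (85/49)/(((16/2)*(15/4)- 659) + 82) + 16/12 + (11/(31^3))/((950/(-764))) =-2.67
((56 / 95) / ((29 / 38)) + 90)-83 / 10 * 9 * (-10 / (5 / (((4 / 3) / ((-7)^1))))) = 12650 / 203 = 62.32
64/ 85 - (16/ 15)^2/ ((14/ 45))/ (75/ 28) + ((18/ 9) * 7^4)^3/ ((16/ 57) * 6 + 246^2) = 3353050702202314/ 1832551125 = 1829717.41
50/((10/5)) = 25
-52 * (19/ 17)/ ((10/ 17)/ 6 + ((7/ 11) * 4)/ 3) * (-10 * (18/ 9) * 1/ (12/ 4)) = 217360/ 531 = 409.34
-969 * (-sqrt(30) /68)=57 * sqrt(30) /4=78.05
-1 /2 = -0.50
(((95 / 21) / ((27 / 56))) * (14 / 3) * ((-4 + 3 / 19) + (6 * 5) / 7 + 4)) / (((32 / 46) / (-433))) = -9809615 / 81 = -121106.36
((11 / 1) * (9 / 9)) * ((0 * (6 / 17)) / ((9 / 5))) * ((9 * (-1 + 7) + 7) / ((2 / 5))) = 0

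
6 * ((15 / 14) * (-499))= -3207.86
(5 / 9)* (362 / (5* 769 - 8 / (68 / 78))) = 30770 / 586881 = 0.05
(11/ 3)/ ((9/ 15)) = 6.11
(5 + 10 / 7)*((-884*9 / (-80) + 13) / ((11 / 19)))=384579 / 308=1248.63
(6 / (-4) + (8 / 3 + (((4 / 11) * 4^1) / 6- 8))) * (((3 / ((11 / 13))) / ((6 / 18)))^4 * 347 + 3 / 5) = -29271674.10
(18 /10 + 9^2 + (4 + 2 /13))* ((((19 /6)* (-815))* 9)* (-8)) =210050928 /13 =16157763.69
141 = 141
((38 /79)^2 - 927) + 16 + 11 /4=-22667777 /24964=-908.02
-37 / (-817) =37 / 817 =0.05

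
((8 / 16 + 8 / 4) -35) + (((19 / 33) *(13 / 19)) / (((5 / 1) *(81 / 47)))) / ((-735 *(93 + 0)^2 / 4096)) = -5522502861187 / 169923010950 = -32.50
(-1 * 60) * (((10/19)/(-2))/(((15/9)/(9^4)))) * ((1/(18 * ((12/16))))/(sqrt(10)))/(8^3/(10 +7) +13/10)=1487160 * sqrt(10)/101479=46.34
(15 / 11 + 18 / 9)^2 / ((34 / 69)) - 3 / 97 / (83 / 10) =760382091 / 33121814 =22.96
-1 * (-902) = 902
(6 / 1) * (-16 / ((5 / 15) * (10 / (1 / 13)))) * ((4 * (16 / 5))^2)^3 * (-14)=138538465099776 / 1015625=136407104.10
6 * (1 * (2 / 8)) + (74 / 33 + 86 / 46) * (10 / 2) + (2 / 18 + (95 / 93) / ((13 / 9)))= 41987591 / 1835262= 22.88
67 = 67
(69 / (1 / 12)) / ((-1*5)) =-828 / 5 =-165.60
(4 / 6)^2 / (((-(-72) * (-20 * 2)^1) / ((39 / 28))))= -0.00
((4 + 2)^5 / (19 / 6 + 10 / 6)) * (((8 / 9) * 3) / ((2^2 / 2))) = 62208 / 29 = 2145.10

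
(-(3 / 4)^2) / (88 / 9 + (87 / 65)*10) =-1053 / 43360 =-0.02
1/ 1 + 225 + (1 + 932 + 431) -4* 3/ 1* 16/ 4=1542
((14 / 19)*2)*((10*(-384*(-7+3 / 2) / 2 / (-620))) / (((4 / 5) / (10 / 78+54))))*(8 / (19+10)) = -104030080 / 222053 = -468.49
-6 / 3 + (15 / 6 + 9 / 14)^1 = 8 / 7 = 1.14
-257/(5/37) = -9509/5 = -1901.80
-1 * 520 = -520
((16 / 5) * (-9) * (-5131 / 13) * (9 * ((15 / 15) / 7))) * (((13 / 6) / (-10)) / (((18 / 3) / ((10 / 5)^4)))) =-211104 / 25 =-8444.16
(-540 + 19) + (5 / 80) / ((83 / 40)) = -86481 / 166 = -520.97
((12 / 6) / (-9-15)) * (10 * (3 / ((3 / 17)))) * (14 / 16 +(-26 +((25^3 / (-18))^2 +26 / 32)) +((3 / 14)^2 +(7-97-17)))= -10673013.40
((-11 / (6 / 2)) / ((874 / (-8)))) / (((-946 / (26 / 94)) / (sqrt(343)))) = -182*sqrt(7) / 2649531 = -0.00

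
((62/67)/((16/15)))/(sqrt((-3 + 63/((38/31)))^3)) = 2945*sqrt(69882)/302118276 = 0.00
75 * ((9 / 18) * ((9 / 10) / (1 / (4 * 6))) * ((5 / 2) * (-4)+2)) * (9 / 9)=-6480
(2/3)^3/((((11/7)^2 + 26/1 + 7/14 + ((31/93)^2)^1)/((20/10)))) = 1568/76947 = 0.02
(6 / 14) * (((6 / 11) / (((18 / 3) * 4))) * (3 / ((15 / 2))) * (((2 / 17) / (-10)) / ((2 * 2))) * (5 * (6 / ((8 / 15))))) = -27 / 41888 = -0.00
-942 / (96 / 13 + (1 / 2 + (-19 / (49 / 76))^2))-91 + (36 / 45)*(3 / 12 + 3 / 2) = -8267399476 / 91176235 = -90.67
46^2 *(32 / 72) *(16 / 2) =67712 / 9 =7523.56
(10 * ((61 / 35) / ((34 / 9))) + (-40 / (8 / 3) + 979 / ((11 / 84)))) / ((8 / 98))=1554714 / 17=91453.76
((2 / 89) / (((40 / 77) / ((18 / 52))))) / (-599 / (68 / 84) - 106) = -11781 / 665552680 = -0.00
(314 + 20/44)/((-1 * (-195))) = 1153/715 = 1.61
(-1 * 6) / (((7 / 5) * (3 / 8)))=-80 / 7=-11.43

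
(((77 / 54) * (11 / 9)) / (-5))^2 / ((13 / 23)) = 16500407 / 76763700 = 0.21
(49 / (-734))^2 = 2401 / 538756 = 0.00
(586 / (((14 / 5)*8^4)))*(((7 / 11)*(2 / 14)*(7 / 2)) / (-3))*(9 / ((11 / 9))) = -39555 / 991232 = -0.04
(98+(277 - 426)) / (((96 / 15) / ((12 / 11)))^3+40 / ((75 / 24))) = -172125 / 724672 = -0.24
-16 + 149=133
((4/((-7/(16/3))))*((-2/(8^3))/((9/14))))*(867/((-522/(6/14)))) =-289/21924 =-0.01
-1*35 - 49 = -84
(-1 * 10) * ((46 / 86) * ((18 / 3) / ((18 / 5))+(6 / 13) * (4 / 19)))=-300610 / 31863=-9.43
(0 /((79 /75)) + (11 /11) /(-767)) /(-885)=1 /678795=0.00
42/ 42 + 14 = 15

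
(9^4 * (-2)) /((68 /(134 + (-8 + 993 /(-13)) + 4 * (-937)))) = 315446319 /442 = 713679.45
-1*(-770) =770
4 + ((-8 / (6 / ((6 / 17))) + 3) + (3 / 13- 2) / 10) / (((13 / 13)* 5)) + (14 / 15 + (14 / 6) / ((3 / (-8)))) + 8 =714211 / 99450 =7.18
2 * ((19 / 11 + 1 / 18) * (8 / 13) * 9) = 2824 / 143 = 19.75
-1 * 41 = -41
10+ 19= 29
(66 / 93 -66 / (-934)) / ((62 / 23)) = 0.29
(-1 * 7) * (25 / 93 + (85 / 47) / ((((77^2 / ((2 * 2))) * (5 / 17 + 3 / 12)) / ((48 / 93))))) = -258873035 / 136982769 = -1.89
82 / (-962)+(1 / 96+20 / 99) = 193825 / 1523808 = 0.13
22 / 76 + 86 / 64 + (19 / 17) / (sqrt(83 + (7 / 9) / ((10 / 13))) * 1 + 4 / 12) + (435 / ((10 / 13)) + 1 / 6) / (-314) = -705399295 / 4084466784 + 19 * sqrt(75610) / 42789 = -0.05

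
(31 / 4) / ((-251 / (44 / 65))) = -341 / 16315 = -0.02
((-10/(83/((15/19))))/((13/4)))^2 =360000/420291001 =0.00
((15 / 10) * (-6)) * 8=-72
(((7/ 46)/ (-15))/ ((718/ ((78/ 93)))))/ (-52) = 7/ 30716040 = 0.00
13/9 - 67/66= 85/198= 0.43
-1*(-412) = 412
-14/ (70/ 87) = -87/ 5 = -17.40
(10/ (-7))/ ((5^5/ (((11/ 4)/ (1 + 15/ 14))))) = -11/ 18125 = -0.00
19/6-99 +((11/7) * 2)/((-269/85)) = -1093945/11298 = -96.83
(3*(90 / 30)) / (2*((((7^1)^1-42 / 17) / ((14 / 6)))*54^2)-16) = 153 / 192184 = 0.00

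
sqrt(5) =2.24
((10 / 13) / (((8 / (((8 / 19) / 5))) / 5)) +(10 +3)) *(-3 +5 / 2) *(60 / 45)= -6442 / 741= -8.69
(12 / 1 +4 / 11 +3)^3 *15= 72402135 / 1331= 54396.80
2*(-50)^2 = 5000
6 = 6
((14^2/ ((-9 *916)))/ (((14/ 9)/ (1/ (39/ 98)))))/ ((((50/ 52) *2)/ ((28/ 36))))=-2401/ 154575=-0.02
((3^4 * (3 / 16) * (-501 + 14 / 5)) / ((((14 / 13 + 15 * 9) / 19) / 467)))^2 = 4875146488513747082169 / 20027910400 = 243417630254.31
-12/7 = -1.71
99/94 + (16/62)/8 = 3163/2914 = 1.09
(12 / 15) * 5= 4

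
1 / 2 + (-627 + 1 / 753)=-943507 / 1506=-626.50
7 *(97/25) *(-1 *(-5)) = 679/5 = 135.80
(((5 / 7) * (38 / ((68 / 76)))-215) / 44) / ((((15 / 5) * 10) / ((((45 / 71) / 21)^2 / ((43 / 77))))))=-329625 / 1444508632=-0.00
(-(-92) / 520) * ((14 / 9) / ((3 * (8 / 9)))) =161 / 1560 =0.10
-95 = -95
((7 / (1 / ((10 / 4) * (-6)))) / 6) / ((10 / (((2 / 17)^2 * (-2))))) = 0.05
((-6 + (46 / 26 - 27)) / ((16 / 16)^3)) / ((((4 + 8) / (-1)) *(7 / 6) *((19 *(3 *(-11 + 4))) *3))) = -29 / 15561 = -0.00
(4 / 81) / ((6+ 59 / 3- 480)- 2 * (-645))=4 / 67689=0.00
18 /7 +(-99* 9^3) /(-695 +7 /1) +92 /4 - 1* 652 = -2511683 /4816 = -521.53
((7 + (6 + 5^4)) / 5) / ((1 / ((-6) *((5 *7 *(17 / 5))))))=-455532 / 5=-91106.40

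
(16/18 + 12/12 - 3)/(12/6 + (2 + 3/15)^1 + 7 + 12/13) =-0.09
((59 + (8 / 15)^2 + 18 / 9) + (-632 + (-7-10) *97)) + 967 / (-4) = -2215319 / 900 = -2461.47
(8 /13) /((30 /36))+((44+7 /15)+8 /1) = 2075 /39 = 53.21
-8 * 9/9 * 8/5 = -64/5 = -12.80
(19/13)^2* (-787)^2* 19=4248251971/169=25137585.63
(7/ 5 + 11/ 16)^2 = 27889/ 6400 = 4.36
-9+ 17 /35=-298 /35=-8.51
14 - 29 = -15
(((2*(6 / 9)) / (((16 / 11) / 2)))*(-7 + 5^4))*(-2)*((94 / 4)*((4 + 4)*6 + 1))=-2609299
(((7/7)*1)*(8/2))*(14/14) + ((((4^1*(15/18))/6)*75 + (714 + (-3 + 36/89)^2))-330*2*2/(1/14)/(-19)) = 785169038/451497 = 1739.03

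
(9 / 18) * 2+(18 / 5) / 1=23 / 5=4.60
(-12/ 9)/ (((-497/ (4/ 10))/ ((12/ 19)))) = 32/ 47215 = 0.00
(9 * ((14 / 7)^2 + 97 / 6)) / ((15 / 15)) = 181.50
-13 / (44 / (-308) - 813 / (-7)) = -13 / 116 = -0.11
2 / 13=0.15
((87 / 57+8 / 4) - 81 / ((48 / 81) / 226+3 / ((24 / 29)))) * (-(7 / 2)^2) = 31631531 / 137332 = 230.33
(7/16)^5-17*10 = -178241113/1048576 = -169.98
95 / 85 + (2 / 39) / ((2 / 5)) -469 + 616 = 98287 / 663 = 148.25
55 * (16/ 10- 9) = -407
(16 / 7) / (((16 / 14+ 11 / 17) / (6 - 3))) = 272 / 71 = 3.83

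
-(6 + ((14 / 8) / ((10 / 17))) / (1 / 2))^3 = -13651919 / 8000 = -1706.49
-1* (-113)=113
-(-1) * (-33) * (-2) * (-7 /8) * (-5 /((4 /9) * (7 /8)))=1485 /2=742.50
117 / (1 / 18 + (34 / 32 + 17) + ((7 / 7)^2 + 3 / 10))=84240 / 13981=6.03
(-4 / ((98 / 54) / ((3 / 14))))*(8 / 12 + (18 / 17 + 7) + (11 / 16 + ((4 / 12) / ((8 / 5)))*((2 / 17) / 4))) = -14823 / 3332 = -4.45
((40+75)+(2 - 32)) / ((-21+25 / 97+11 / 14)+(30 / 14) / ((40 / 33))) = -461720 / 98801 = -4.67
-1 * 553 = -553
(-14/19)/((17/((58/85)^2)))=-47096/2333675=-0.02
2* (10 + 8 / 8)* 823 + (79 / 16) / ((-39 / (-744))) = 473205 / 26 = 18200.19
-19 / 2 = -9.50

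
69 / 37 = 1.86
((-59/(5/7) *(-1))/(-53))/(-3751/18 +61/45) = 2478/329183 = 0.01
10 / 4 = 5 / 2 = 2.50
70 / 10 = 7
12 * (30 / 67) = 360 / 67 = 5.37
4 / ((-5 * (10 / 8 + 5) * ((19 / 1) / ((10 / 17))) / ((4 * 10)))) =-256 / 1615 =-0.16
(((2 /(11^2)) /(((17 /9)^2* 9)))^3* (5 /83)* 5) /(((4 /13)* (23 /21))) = 9950850 /81631084745773981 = 0.00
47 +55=102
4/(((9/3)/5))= 20/3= 6.67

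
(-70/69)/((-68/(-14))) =-245/1173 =-0.21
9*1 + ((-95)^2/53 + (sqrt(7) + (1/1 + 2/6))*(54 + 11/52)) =2819*sqrt(7)/52 + 519985/2067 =395.00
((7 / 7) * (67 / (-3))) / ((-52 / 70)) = 2345 / 78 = 30.06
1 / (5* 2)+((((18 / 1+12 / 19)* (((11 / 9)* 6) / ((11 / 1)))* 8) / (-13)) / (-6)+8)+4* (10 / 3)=56087 / 2470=22.71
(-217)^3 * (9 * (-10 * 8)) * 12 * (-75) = -6621466824000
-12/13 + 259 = 3355/13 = 258.08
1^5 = 1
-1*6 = -6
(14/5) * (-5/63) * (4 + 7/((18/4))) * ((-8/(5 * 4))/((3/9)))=40/27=1.48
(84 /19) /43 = 84 /817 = 0.10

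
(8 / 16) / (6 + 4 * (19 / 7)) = 7 / 236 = 0.03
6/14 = 3/7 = 0.43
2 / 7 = 0.29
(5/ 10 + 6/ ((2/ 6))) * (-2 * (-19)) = 703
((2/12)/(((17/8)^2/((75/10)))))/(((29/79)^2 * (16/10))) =312050/243049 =1.28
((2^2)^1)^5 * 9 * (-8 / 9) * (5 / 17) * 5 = -204800 / 17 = -12047.06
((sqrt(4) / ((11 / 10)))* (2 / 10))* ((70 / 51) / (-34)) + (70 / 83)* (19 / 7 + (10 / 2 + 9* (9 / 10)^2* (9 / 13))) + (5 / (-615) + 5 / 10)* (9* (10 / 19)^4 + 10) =2933578366848163 / 183277956157010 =16.01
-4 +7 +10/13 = 49/13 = 3.77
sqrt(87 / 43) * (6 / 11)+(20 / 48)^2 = 0.95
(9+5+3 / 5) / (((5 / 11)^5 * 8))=11756723 / 125000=94.05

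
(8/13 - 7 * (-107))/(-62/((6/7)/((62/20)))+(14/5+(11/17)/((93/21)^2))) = -4776121950/1410636773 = -3.39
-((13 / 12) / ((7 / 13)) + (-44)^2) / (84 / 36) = -162793 / 196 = -830.58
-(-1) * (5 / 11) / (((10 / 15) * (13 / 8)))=60 / 143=0.42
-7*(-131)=917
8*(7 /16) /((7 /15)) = 15 /2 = 7.50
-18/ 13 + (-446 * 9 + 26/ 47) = -2453062/ 611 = -4014.83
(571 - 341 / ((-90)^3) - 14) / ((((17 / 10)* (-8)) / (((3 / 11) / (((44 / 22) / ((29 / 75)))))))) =-11775546889 / 5452920000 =-2.16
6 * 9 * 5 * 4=1080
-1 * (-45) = 45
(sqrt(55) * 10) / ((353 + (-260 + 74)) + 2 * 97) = 10 * sqrt(55) / 361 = 0.21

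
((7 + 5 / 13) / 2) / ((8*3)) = 2 / 13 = 0.15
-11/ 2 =-5.50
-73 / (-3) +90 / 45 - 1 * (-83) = 328 / 3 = 109.33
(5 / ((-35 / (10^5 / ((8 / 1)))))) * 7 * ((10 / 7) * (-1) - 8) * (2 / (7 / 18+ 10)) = 2700000 / 119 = 22689.08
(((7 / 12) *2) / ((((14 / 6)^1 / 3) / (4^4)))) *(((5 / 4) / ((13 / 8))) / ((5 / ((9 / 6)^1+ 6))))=5760 / 13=443.08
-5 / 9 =-0.56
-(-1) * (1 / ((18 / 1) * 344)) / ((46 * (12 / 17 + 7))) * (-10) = -85 / 18656496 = -0.00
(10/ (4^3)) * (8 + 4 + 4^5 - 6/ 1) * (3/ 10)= 1545/ 32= 48.28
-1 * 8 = -8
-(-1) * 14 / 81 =14 / 81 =0.17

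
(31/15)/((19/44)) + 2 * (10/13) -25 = -69193/3705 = -18.68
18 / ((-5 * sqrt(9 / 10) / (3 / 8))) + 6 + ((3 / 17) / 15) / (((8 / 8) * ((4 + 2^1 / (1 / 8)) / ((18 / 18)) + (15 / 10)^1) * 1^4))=4.58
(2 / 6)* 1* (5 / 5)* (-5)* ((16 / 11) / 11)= -80 / 363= -0.22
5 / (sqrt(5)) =sqrt(5) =2.24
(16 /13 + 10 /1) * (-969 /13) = -141474 /169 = -837.12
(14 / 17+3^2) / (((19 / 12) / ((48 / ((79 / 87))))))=8368704 / 25517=327.97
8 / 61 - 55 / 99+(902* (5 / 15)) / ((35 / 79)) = 13032059 / 19215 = 678.22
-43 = -43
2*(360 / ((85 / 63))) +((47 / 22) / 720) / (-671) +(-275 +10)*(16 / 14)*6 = -1623375964633 / 1264808160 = -1283.50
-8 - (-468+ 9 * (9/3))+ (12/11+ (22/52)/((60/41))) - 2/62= 231055631/531960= 434.35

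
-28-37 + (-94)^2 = 8771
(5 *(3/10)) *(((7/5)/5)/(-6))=-7/100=-0.07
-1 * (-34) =34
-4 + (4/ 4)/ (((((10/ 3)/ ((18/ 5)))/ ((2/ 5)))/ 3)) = -338/ 125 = -2.70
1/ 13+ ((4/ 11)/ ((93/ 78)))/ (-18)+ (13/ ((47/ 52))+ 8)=42084115/ 1875159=22.44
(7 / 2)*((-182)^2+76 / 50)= 2898483 / 25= 115939.32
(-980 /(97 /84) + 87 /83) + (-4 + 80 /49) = -335315845 /394499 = -849.98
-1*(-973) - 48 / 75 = 24309 / 25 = 972.36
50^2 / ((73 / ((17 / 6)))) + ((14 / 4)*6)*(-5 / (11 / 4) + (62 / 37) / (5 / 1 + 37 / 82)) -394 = -4365332396 / 13280817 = -328.69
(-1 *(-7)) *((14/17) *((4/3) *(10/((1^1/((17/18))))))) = 1960/27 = 72.59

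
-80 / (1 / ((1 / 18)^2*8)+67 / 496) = -7936 / 4031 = -1.97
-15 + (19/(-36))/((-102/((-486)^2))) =41043/34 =1207.15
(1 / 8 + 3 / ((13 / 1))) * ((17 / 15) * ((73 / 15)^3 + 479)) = 630774409 / 2632500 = 239.61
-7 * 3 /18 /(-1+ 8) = -1 /6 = -0.17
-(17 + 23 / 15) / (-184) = 139 / 1380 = 0.10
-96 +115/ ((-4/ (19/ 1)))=-2569/ 4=-642.25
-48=-48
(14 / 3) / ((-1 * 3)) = -14 / 9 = -1.56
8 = 8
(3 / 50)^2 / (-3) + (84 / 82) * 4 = 419877 / 102500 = 4.10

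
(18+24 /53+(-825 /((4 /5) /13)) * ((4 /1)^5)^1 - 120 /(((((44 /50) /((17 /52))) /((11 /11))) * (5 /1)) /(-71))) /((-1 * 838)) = 104039574321 /6351202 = 16381.08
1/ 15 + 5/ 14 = 89/ 210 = 0.42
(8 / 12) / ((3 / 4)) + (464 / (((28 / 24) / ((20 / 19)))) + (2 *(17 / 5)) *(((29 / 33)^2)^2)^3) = 466926299436960575256082 / 1109146527443734999065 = 420.98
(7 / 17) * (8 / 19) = 56 / 323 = 0.17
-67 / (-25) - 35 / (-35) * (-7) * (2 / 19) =923 / 475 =1.94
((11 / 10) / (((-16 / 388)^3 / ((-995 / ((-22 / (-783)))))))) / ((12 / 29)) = 1374696365463 / 1024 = 1342476919.40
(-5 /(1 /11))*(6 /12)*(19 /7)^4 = -7167655 /4802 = -1492.64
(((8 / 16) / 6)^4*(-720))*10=-25 / 72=-0.35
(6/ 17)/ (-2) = -3/ 17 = -0.18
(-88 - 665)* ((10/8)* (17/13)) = -64005/52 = -1230.87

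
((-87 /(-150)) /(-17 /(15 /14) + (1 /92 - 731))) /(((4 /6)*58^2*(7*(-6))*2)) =69 /16737934640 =0.00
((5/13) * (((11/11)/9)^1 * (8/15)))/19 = 8/6669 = 0.00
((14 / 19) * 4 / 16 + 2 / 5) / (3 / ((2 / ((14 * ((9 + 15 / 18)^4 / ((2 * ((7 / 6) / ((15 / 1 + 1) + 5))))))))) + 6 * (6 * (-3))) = 0.00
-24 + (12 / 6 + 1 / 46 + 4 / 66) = -33271 / 1518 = -21.92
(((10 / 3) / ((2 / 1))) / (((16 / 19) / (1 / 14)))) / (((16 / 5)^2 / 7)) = 0.10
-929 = -929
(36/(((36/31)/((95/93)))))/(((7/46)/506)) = 2211220/21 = 105296.19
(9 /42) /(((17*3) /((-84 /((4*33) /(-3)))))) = 3 /374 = 0.01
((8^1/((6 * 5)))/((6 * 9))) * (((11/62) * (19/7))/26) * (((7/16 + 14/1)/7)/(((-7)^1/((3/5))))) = -2299/142178400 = -0.00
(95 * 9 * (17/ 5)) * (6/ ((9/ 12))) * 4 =93024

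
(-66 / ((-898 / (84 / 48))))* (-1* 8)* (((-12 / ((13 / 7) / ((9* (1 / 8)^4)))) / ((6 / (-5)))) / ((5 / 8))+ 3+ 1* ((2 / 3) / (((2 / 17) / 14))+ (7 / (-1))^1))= -57928409 / 747136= -77.53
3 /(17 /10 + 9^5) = 30 /590507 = 0.00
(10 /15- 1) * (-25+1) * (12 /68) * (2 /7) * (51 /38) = 72 /133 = 0.54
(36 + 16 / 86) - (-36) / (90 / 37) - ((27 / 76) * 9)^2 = 50620977 / 1241840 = 40.76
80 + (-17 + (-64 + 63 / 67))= -4 / 67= -0.06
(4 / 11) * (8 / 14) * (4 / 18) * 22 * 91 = 832 / 9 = 92.44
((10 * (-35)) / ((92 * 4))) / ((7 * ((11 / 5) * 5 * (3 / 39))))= -325 / 2024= -0.16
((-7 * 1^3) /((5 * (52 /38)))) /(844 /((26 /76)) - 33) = -133 /316430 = -0.00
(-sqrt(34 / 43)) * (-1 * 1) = sqrt(1462) / 43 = 0.89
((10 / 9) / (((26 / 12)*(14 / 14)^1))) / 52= 5 / 507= 0.01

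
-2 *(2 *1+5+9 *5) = -104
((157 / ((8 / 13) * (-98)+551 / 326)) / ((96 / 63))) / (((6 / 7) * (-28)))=2328781 / 31797888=0.07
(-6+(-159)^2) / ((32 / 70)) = 884625 / 16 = 55289.06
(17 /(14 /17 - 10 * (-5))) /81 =289 /69984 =0.00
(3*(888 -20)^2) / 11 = 2260272 / 11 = 205479.27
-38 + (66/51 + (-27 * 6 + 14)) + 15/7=-21725/119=-182.56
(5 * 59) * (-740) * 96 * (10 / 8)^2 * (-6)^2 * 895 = -1055043900000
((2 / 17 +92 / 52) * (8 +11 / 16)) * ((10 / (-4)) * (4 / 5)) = -57963 / 1768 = -32.78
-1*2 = -2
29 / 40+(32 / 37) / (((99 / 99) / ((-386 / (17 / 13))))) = -6404799 / 25160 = -254.56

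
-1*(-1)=1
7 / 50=0.14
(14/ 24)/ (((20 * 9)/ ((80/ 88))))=7/ 2376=0.00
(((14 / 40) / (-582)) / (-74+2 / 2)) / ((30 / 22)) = 77 / 12745800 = 0.00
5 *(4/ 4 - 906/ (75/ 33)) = -1988.20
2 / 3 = 0.67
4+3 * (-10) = -26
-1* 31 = -31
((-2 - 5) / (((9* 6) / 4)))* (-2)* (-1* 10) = -280 / 27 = -10.37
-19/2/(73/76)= -722/73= -9.89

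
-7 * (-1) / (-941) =-7 / 941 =-0.01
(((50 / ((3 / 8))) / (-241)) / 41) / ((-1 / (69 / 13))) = 9200 / 128453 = 0.07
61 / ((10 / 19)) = 115.90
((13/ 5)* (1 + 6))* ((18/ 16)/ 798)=39/ 1520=0.03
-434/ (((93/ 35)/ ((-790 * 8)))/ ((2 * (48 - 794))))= -4620425600/ 3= -1540141866.67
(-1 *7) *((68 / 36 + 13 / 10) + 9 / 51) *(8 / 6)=-72086 / 2295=-31.41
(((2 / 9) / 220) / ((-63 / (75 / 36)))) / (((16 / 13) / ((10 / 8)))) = -325 / 9580032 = -0.00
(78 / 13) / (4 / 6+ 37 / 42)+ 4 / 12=821 / 195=4.21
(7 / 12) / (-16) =-7 / 192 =-0.04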